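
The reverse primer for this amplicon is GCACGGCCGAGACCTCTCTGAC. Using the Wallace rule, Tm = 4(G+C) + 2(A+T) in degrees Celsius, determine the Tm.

Scanning the sequence gives C=9, T=3, G=6, A=4.
A+T = 7, G+C = 15
Tm = 2(7) + 4(15) = 14 + 60 = 74°C

74°C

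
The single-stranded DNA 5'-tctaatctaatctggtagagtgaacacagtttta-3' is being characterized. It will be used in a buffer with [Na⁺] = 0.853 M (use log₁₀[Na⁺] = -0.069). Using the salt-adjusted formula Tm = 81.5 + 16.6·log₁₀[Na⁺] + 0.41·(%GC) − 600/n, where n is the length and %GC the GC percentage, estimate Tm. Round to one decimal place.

76.0°C

Length n = 34. Scanning the sequence gives G=6, T=12, A=11, C=5.
G+C = 11, so %GC = 11/34 × 100 = 32.353%
Salt term: 16.6 × (-0.069) = -1.145
GC term: 0.41 × 32.353 = 13.265; length term: −600/34 = −17.647
Tm = 81.5 + (-1.145) + 13.265 − 17.647 = 75.973 → 76.0°C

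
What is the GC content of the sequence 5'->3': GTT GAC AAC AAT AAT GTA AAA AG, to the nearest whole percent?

26%

T=5, C=2, A=12, G=4
G+C = 4 + 2 = 6 out of 23 bases
%GC = 6/23 × 100 = 26.09% ≈ 26%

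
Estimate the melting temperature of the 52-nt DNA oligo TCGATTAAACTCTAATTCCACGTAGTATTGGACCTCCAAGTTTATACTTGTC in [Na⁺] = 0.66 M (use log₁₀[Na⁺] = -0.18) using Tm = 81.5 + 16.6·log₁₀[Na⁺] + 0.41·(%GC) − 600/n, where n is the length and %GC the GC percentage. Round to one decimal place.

Length n = 52. Counting bases: C=12, A=14, G=7, T=19
G+C = 19, so %GC = 19/52 × 100 = 36.538%
Salt term: 16.6 × (-0.18) = -2.988
GC term: 0.41 × 36.538 = 14.981; length term: −600/52 = −11.538
Tm = 81.5 + (-2.988) + 14.981 − 11.538 = 81.955 → 82.0°C

82.0°C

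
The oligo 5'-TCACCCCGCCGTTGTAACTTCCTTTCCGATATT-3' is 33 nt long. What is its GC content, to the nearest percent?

48%

Counting bases: C=12, A=5, G=4, T=12
G+C = 4 + 12 = 16 out of 33 bases
%GC = 16/33 × 100 = 48.48% ≈ 48%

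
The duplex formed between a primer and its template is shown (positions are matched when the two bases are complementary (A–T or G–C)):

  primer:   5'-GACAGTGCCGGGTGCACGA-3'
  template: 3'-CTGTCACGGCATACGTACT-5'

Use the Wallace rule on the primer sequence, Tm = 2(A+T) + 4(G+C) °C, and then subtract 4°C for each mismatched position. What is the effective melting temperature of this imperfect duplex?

52°C

Primer base counts: A=4, T=2, G=8, C=5 → A+T=6, G+C=13
Perfect-match Tm = 2(6) + 4(13) = 12 + 52 = 64°C
Mismatches (positions where the bases are not complementary): 3 (at positions 11, 12, 17)
Effective Tm = 64 − 3×4 = 64 − 12 = 52°C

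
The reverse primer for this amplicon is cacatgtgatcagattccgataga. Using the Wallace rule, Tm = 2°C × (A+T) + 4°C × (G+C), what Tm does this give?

68°C

G=5, T=6, C=5, A=8
So N_AT = 14 and N_GC = 10.
Tm = 2×14 + 4×10 = 68°C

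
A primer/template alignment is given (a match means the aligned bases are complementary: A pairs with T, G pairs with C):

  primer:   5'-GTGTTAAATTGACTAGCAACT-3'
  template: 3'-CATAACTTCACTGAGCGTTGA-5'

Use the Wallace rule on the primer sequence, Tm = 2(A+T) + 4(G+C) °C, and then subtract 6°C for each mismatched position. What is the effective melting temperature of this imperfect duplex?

Primer base counts: A=7, T=7, G=4, C=3 → A+T=14, G+C=7
Perfect-match Tm = 2(14) + 4(7) = 28 + 28 = 56°C
Mismatches (positions where the bases are not complementary): 4 (at positions 3, 6, 9, 15)
Effective Tm = 56 − 4×6 = 56 − 24 = 32°C

32°C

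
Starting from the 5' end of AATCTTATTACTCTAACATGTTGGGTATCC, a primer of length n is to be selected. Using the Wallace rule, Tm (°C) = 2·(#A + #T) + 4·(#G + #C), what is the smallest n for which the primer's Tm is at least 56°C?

n = 23

First 22 bases: AATCTTATTACTCTAACATGTT → Tm = 54°C (< 56°C)
First 23 bases: AATCTTATTACTCTAACATGTTG → Tm = 58°C (≥ 56°C)
Each additional base adds 2°C (A/T) or 4°C (G/C), so Tm is non-decreasing in n; n = 23 is the first length to reach 56°C.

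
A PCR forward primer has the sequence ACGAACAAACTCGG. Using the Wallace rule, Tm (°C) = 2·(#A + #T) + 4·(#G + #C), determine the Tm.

42°C

Counting bases: G=3, C=4, T=1, A=6
A+T = 7, G+C = 7
Tm = 4·7 + 2·7 = 28 + 14 = 42°C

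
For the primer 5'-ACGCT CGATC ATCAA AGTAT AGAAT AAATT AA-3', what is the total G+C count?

9

Base counts: A=15, G=4, T=8, C=5
G+C = 4 + 5 = 9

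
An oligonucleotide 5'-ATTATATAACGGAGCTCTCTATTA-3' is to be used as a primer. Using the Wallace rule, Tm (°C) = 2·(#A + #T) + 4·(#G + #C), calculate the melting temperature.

Counting bases: G=3, A=8, C=4, T=9
AT pairs contribute 17, GC pairs contribute 7.
Tm = 2(17) + 4(7) = 34 + 28 = 62°C

62°C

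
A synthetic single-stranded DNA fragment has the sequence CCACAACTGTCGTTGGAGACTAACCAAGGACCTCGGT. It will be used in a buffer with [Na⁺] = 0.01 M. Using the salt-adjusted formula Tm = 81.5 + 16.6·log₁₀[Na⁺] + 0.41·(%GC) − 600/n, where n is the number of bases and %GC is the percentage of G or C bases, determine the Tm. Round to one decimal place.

Length n = 37. Base counts: C=11, T=7, A=10, G=9
G+C = 20, so %GC = 20/37 × 100 = 54.054%
Salt term: 16.6 × (-2) = -33.2
GC term: 0.41 × 54.054 = 22.162; length term: −600/37 = −16.216
Tm = 81.5 + (-33.2) + 22.162 − 16.216 = 54.246 → 54.2°C

54.2°C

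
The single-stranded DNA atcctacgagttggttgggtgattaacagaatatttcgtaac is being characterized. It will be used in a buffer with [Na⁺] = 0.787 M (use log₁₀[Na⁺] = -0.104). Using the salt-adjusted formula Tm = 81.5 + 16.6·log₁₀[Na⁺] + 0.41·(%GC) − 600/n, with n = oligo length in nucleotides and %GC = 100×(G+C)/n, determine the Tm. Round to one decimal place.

81.1°C

Length n = 42. Base counts: C=6, A=12, T=14, G=10
G+C = 16, so %GC = 16/42 × 100 = 38.095%
Salt term: 16.6 × (-0.104) = -1.726
GC term: 0.41 × 38.095 = 15.619; length term: −600/42 = −14.286
Tm = 81.5 + (-1.726) + 15.619 − 14.286 = 81.107 → 81.1°C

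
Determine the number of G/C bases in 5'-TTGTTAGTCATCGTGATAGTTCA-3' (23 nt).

8

A=5, T=10, C=3, G=5
Total G or C: 5 + 3 = 8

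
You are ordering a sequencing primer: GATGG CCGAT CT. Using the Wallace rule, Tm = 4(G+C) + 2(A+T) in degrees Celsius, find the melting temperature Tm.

Base counts: T=3, C=3, A=2, G=4
AT pairs contribute 5, GC pairs contribute 7.
Tm = 2×5 + 4×7 = 38°C

38°C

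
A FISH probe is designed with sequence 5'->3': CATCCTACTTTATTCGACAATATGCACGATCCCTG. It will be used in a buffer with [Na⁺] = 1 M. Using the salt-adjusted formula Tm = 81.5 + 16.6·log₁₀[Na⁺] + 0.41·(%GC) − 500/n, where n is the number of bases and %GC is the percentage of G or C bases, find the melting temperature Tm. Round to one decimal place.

84.8°C

Length n = 35. A=9, T=11, G=4, C=11
G+C = 15, so %GC = 15/35 × 100 = 42.857%
Salt term: 16.6 × (0) = 0
GC term: 0.41 × 42.857 = 17.571; length term: −500/35 = −14.286
Tm = 81.5 + (0) + 17.571 − 14.286 = 84.785 → 84.8°C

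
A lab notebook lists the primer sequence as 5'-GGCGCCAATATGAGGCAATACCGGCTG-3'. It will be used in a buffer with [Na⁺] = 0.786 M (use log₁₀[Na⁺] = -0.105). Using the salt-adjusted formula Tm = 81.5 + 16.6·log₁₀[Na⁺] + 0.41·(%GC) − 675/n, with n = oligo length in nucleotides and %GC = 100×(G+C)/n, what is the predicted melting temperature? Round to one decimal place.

79.1°C

Length n = 27. Base counts: T=4, G=9, A=7, C=7
G+C = 16, so %GC = 16/27 × 100 = 59.259%
Salt term: 16.6 × (-0.105) = -1.743
GC term: 0.41 × 59.259 = 24.296; length term: −675/27 = −25
Tm = 81.5 + (-1.743) + 24.296 − 25 = 79.053 → 79.1°C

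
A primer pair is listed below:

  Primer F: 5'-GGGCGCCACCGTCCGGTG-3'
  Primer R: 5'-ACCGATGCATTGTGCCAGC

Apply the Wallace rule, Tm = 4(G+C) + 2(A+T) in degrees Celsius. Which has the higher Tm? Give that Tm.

Primer F: A+T=3, G+C=15 → Tm = 2(3)+4(15) = 66°C
Primer R: A+T=8, G+C=11 → Tm = 2(8)+4(11) = 60°C
66°C vs 60°C → primer F is higher.

Primer F, 66°C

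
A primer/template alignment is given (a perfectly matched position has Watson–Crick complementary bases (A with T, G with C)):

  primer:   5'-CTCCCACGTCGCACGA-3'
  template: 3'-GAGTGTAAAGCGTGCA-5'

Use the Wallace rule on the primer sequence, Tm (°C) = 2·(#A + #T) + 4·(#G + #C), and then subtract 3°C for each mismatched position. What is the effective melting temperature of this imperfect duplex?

Primer base counts: A=3, T=2, G=3, C=8 → A+T=5, G+C=11
Perfect-match Tm = 2(5) + 4(11) = 10 + 44 = 54°C
Mismatches (positions where the bases are not complementary): 4 (at positions 4, 7, 8, 16)
Effective Tm = 54 − 4×3 = 54 − 12 = 42°C

42°C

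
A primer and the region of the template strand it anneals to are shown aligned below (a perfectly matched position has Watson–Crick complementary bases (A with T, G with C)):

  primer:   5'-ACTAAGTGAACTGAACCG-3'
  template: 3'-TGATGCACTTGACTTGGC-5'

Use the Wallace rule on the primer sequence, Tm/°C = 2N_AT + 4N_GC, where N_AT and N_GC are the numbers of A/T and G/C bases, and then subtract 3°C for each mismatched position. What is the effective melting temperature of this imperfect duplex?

Primer base counts: A=7, T=3, G=4, C=4 → A+T=10, G+C=8
Perfect-match Tm = 2(10) + 4(8) = 20 + 32 = 52°C
Mismatches (positions where the bases are not complementary): 1 (at position 5)
Effective Tm = 52 − 1×3 = 52 − 3 = 49°C

49°C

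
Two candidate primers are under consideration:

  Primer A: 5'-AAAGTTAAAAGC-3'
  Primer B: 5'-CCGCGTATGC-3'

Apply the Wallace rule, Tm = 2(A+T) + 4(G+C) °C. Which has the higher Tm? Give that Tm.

Primer B, 34°C

Primer A: A+T=9, G+C=3 → Tm = 2(9)+4(3) = 30°C
Primer B: A+T=3, G+C=7 → Tm = 2(3)+4(7) = 34°C
30°C vs 34°C → primer B is higher.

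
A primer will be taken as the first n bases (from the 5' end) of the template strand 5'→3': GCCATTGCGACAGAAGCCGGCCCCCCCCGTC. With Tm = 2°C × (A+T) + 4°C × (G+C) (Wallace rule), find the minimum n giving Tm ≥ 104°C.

First 29 bases: GCCATTGCGACAGAAGCCGGCCCCCCCCG → Tm = 102°C (< 104°C)
First 30 bases: GCCATTGCGACAGAAGCCGGCCCCCCCCGT → Tm = 104°C (≥ 104°C)
Since every base adds ≥2°C, Tm only increases with n, so the threshold is first crossed at n = 30.

n = 30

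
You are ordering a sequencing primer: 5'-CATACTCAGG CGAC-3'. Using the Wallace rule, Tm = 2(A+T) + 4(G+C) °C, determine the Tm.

Base counts: C=5, A=4, G=3, T=2
So N_AT = 6 and N_GC = 8.
Tm = 2×6 + 4×8 = 44°C

44°C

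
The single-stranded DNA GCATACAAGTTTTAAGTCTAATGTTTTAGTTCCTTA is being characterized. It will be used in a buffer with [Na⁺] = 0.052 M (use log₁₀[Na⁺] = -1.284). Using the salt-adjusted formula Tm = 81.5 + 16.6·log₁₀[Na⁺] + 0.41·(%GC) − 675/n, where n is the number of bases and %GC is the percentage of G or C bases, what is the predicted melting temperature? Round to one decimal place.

52.8°C

Length n = 36. Counting bases: A=10, T=16, C=5, G=5
G+C = 10, so %GC = 10/36 × 100 = 27.778%
Salt term: 16.6 × (-1.284) = -21.314
GC term: 0.41 × 27.778 = 11.389; length term: −675/36 = −18.75
Tm = 81.5 + (-21.314) + 11.389 − 18.75 = 52.825 → 52.8°C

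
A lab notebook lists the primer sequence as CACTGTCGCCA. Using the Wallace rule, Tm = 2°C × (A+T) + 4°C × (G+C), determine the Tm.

Base counts: G=2, T=2, C=5, A=2
A+T = 4, G+C = 7
Tm = 4·7 + 2·4 = 28 + 8 = 36°C

36°C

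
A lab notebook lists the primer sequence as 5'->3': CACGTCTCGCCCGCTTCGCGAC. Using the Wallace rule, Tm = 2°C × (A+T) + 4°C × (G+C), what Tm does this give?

Scanning the sequence gives C=11, A=2, T=4, G=5.
A+T = 6, G+C = 16
Tm = 2(6) + 4(16) = 12 + 64 = 76°C

76°C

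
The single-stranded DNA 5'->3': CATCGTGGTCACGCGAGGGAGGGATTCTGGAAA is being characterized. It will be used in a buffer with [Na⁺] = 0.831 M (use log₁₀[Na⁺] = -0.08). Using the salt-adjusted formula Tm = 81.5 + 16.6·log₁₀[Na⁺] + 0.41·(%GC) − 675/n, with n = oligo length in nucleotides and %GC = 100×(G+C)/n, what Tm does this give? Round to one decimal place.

83.3°C

Length n = 33. Counting bases: A=8, C=6, G=13, T=6
G+C = 19, so %GC = 19/33 × 100 = 57.576%
Salt term: 16.6 × (-0.08) = -1.328
GC term: 0.41 × 57.576 = 23.606; length term: −675/33 = −20.455
Tm = 81.5 + (-1.328) + 23.606 − 20.455 = 83.323 → 83.3°C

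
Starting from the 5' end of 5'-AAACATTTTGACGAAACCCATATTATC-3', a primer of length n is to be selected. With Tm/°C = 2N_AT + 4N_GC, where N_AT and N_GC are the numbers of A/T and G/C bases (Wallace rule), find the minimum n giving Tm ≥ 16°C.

First 6 bases: AAACAT → Tm = 14°C (< 16°C)
First 7 bases: AAACATT → Tm = 16°C (≥ 16°C)
Since every base adds ≥2°C, Tm only increases with n, so the threshold is first crossed at n = 7.

n = 7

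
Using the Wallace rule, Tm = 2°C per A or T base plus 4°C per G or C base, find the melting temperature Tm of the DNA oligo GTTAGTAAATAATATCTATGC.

C=2, A=8, T=8, G=3
AT pairs contribute 16, GC pairs contribute 5.
Tm = 2×16 + 4×5 = 52°C

52°C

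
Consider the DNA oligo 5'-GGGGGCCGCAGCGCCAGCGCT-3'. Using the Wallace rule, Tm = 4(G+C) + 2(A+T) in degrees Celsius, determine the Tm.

78°C

Base counts: A=2, T=1, C=8, G=10
AT pairs contribute 3, GC pairs contribute 18.
Tm = 2(3) + 4(18) = 6 + 72 = 78°C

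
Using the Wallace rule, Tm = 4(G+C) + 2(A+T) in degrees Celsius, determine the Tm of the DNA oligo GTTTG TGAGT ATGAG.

42°C

Counting bases: A=3, G=6, T=6, C=0
So N_AT = 9 and N_GC = 6.
Tm = 2×9 + 4×6 = 42°C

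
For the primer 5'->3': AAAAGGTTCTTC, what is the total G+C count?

4

G=2, T=4, A=4, C=2
G+C = 2 + 2 = 4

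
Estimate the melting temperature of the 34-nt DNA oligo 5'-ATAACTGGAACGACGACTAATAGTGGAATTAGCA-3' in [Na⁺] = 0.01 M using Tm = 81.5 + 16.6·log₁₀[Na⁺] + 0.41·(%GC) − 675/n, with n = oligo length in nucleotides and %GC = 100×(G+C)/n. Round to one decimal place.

44.1°C

Length n = 34. Base counts: G=8, T=7, A=14, C=5
G+C = 13, so %GC = 13/34 × 100 = 38.235%
Salt term: 16.6 × (-2) = -33.2
GC term: 0.41 × 38.235 = 15.676; length term: −675/34 = −19.853
Tm = 81.5 + (-33.2) + 15.676 − 19.853 = 44.123 → 44.1°C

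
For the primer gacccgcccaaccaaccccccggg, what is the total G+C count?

19

Base counts: G=5, C=14, T=0, A=5
G+C = 5 + 14 = 19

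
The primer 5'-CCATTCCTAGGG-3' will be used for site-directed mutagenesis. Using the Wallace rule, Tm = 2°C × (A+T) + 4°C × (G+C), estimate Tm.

C=4, T=3, A=2, G=3
AT pairs contribute 5, GC pairs contribute 7.
Tm = 2(5) + 4(7) = 10 + 28 = 38°C

38°C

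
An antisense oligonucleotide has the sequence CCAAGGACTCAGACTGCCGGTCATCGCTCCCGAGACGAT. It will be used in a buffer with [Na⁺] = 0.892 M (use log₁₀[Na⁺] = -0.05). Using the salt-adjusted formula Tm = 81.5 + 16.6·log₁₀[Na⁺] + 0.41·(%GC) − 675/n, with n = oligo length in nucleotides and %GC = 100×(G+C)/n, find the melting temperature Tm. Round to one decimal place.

Length n = 39. G=10, T=6, C=14, A=9
G+C = 24, so %GC = 24/39 × 100 = 61.538%
Salt term: 16.6 × (-0.05) = -0.83
GC term: 0.41 × 61.538 = 25.231; length term: −675/39 = −17.308
Tm = 81.5 + (-0.83) + 25.231 − 17.308 = 88.593 → 88.6°C

88.6°C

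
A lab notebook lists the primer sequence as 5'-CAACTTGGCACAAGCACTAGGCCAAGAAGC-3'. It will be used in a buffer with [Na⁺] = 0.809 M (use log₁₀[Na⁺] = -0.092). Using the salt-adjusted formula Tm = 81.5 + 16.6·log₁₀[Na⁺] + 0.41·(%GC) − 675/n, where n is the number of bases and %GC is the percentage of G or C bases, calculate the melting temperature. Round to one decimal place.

79.3°C

Length n = 30. Base counts: A=11, G=7, C=9, T=3
G+C = 16, so %GC = 16/30 × 100 = 53.333%
Salt term: 16.6 × (-0.092) = -1.527
GC term: 0.41 × 53.333 = 21.867; length term: −675/30 = −22.5
Tm = 81.5 + (-1.527) + 21.867 − 22.5 = 79.34 → 79.3°C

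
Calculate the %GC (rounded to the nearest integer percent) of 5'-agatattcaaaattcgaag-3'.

26%

Scanning the sequence gives A=9, G=3, T=5, C=2.
G+C = 3 + 2 = 5 out of 19 bases
%GC = 5/19 × 100 = 26.32% ≈ 26%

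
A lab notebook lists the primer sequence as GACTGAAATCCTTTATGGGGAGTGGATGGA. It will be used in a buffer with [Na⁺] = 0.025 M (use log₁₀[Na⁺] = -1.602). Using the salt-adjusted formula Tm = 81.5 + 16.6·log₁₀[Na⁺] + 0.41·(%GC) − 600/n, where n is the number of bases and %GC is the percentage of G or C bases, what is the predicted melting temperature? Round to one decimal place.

Length n = 30. T=8, C=3, G=11, A=8
G+C = 14, so %GC = 14/30 × 100 = 46.667%
Salt term: 16.6 × (-1.602) = -26.593
GC term: 0.41 × 46.667 = 19.133; length term: −600/30 = −20
Tm = 81.5 + (-26.593) + 19.133 − 20 = 54.04 → 54.0°C

54.0°C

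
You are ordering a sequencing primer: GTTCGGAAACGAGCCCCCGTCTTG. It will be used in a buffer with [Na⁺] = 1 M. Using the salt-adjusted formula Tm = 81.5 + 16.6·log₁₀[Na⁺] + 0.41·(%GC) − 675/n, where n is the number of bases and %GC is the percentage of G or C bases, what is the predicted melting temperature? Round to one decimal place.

79.0°C

Length n = 24. Counting bases: A=4, T=5, G=7, C=8
G+C = 15, so %GC = 15/24 × 100 = 62.5%
Salt term: 16.6 × (0) = 0
GC term: 0.41 × 62.5 = 25.625; length term: −675/24 = −28.125
Tm = 81.5 + (0) + 25.625 − 28.125 = 79 → 79.0°C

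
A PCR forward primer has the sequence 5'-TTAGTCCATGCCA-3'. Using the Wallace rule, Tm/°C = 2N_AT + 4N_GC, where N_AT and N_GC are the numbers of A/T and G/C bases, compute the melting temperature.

G=2, A=3, T=4, C=4
A+T = 7, G+C = 6
Tm = 2(7) + 4(6) = 14 + 24 = 38°C

38°C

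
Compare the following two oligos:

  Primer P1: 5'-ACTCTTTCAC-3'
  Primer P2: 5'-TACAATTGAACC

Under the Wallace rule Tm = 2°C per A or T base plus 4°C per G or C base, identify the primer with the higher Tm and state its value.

Primer P1: A+T=6, G+C=4 → Tm = 2(6)+4(4) = 28°C
Primer P2: A+T=8, G+C=4 → Tm = 2(8)+4(4) = 32°C
28°C vs 32°C → primer P2 is higher.

Primer P2, 32°C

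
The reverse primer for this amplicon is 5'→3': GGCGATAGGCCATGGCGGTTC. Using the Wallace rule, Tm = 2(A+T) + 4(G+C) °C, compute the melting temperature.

Base counts: A=3, C=5, T=4, G=9
A+T = 7, G+C = 14
Tm = 4·14 + 2·7 = 56 + 14 = 70°C

70°C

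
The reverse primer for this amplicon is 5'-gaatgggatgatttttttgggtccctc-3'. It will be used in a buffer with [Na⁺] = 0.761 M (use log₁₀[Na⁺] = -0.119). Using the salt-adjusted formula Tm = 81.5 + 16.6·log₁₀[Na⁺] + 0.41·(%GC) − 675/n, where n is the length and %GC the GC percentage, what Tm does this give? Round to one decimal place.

Length n = 27. Base counts: A=4, T=11, C=4, G=8
G+C = 12, so %GC = 12/27 × 100 = 44.444%
Salt term: 16.6 × (-0.119) = -1.975
GC term: 0.41 × 44.444 = 18.222; length term: −675/27 = −25
Tm = 81.5 + (-1.975) + 18.222 − 25 = 72.747 → 72.7°C

72.7°C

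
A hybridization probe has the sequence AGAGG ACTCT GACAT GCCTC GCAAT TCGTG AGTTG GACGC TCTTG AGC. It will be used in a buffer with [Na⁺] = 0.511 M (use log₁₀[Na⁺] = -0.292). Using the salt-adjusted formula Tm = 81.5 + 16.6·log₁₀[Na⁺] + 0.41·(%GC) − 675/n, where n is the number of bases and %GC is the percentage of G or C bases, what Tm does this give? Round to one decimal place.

Length n = 48. G=14, A=10, C=12, T=12
G+C = 26, so %GC = 26/48 × 100 = 54.167%
Salt term: 16.6 × (-0.292) = -4.847
GC term: 0.41 × 54.167 = 22.208; length term: −675/48 = −14.062
Tm = 81.5 + (-4.847) + 22.208 − 14.062 = 84.799 → 84.8°C

84.8°C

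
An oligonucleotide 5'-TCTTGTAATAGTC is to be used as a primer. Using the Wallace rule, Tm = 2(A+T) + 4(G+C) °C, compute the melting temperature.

T=6, C=2, G=2, A=3
AT pairs contribute 9, GC pairs contribute 4.
Tm = 4·4 + 2·9 = 16 + 18 = 34°C

34°C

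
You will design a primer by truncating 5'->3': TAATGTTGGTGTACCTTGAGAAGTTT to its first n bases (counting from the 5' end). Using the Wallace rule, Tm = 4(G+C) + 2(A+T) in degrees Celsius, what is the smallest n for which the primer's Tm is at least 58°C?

n = 21

First 20 bases: TAATGTTGGTGTACCTTGAG → Tm = 56°C (< 58°C)
First 21 bases: TAATGTTGGTGTACCTTGAGA → Tm = 58°C (≥ 58°C)
Since every base adds ≥2°C, Tm only increases with n, so the threshold is first crossed at n = 21.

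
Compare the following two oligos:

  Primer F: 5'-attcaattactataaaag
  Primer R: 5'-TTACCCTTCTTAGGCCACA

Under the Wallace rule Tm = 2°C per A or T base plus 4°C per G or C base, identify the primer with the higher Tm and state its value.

Primer F: A+T=15, G+C=3 → Tm = 2(15)+4(3) = 42°C
Primer R: A+T=10, G+C=9 → Tm = 2(10)+4(9) = 56°C
42°C vs 56°C → primer R is higher.

Primer R, 56°C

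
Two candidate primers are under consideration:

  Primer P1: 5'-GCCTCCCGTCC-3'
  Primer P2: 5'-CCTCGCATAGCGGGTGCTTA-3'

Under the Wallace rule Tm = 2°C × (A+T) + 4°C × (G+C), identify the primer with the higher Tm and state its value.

Primer P1: A+T=2, G+C=9 → Tm = 2(2)+4(9) = 40°C
Primer P2: A+T=8, G+C=12 → Tm = 2(8)+4(12) = 64°C
40°C vs 64°C → primer P2 is higher.

Primer P2, 64°C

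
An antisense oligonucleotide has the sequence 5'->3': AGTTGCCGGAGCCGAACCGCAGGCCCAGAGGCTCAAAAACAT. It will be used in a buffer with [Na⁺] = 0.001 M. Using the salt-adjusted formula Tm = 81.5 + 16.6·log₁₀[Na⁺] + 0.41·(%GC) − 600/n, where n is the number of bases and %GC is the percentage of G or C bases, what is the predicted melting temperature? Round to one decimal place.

41.8°C

Length n = 42. Scanning the sequence gives T=4, A=13, G=12, C=13.
G+C = 25, so %GC = 25/42 × 100 = 59.524%
Salt term: 16.6 × (-3) = -49.8
GC term: 0.41 × 59.524 = 24.405; length term: −600/42 = −14.286
Tm = 81.5 + (-49.8) + 24.405 − 14.286 = 41.819 → 41.8°C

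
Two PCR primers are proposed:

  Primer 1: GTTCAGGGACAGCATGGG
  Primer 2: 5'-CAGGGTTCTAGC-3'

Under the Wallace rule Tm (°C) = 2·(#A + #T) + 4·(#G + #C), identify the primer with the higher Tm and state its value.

Primer 1, 58°C

Primer 1: A+T=7, G+C=11 → Tm = 2(7)+4(11) = 58°C
Primer 2: A+T=5, G+C=7 → Tm = 2(5)+4(7) = 38°C
58°C vs 38°C → primer 1 is higher.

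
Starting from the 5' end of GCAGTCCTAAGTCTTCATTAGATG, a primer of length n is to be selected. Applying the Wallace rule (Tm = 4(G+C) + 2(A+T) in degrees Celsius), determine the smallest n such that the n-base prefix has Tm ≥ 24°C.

First 6 bases: GCAGTC → Tm = 20°C (< 24°C)
First 7 bases: GCAGTCC → Tm = 24°C (≥ 24°C)
Since every base adds ≥2°C, Tm only increases with n, so the threshold is first crossed at n = 7.

n = 7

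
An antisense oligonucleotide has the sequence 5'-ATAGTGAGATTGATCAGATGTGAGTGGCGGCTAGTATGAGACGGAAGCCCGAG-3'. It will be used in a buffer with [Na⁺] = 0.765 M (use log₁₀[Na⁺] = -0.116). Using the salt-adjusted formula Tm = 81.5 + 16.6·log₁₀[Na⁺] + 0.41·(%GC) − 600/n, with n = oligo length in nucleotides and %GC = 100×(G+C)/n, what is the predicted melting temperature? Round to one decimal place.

Length n = 53. Scanning the sequence gives G=20, A=15, T=11, C=7.
G+C = 27, so %GC = 27/53 × 100 = 50.943%
Salt term: 16.6 × (-0.116) = -1.926
GC term: 0.41 × 50.943 = 20.887; length term: −600/53 = −11.321
Tm = 81.5 + (-1.926) + 20.887 − 11.321 = 89.14 → 89.1°C

89.1°C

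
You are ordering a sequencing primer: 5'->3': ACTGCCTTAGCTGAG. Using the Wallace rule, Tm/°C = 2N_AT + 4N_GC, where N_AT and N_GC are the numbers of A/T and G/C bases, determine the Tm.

46°C

Scanning the sequence gives G=4, C=4, A=3, T=4.
So N_AT = 7 and N_GC = 8.
Tm = 2(7) + 4(8) = 14 + 32 = 46°C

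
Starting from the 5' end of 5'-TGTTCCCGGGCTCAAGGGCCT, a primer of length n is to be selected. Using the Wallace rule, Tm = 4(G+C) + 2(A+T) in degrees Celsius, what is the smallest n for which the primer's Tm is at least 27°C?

n = 9

First 8 bases: TGTTCCCG → Tm = 26°C (< 27°C)
First 9 bases: TGTTCCCGG → Tm = 30°C (≥ 27°C)
Since every base adds ≥2°C, Tm only increases with n, so the threshold is first crossed at n = 9.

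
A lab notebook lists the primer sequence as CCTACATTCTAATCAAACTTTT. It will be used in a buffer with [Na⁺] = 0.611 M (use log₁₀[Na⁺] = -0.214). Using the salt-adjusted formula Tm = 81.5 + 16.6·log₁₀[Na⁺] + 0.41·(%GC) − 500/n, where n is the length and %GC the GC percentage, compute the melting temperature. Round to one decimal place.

66.4°C

Length n = 22. A=7, T=9, G=0, C=6
G+C = 6, so %GC = 6/22 × 100 = 27.273%
Salt term: 16.6 × (-0.214) = -3.552
GC term: 0.41 × 27.273 = 11.182; length term: −500/22 = −22.727
Tm = 81.5 + (-3.552) + 11.182 − 22.727 = 66.403 → 66.4°C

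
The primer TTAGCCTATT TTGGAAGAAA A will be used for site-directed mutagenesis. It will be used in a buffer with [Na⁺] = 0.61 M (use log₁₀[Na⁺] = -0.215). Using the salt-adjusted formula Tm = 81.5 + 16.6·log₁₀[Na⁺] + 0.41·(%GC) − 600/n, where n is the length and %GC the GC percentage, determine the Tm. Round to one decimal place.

61.1°C

Length n = 21. A=8, G=4, T=7, C=2
G+C = 6, so %GC = 6/21 × 100 = 28.571%
Salt term: 16.6 × (-0.215) = -3.569
GC term: 0.41 × 28.571 = 11.714; length term: −600/21 = −28.571
Tm = 81.5 + (-3.569) + 11.714 − 28.571 = 61.074 → 61.1°C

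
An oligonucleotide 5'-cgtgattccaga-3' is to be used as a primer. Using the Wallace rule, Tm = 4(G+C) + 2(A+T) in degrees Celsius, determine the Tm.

36°C

C=3, G=3, T=3, A=3
So N_AT = 6 and N_GC = 6.
Tm = 4·6 + 2·6 = 24 + 12 = 36°C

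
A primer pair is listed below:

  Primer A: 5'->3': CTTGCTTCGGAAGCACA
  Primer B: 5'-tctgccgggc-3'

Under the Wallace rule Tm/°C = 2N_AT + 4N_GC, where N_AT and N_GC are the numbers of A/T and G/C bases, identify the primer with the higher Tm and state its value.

Primer A: A+T=8, G+C=9 → Tm = 2(8)+4(9) = 52°C
Primer B: A+T=2, G+C=8 → Tm = 2(2)+4(8) = 36°C
52°C vs 36°C → primer A is higher.

Primer A, 52°C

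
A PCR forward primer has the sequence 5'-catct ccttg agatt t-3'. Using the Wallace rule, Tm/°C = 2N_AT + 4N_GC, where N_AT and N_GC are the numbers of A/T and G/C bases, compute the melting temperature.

44°C

Base counts: C=4, G=2, T=7, A=3
AT pairs contribute 10, GC pairs contribute 6.
Tm = 2(10) + 4(6) = 20 + 24 = 44°C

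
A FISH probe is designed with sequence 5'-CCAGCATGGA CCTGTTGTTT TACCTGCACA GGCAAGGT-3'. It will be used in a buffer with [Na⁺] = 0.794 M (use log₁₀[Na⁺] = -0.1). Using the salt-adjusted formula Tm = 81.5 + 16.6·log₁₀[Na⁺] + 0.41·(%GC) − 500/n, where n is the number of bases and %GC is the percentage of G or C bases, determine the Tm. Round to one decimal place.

Length n = 38. Scanning the sequence gives G=10, C=10, A=8, T=10.
G+C = 20, so %GC = 20/38 × 100 = 52.632%
Salt term: 16.6 × (-0.1) = -1.66
GC term: 0.41 × 52.632 = 21.579; length term: −500/38 = −13.158
Tm = 81.5 + (-1.66) + 21.579 − 13.158 = 88.261 → 88.3°C

88.3°C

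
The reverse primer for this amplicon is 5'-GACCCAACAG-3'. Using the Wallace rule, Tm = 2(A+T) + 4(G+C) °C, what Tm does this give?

Base counts: C=4, T=0, G=2, A=4
So N_AT = 4 and N_GC = 6.
Tm = 2(4) + 4(6) = 8 + 24 = 32°C

32°C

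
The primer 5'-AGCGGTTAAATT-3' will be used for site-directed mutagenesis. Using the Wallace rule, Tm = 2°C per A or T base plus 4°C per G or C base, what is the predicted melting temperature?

32°C

Counting bases: G=3, A=4, C=1, T=4
AT pairs contribute 8, GC pairs contribute 4.
Tm = 2×8 + 4×4 = 32°C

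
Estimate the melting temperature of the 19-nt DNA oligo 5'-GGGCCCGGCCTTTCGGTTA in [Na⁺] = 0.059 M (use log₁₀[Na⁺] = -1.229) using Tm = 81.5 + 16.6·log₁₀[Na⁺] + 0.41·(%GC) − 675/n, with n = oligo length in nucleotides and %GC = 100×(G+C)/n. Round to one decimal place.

53.6°C

Length n = 19. Counting bases: A=1, T=5, C=6, G=7
G+C = 13, so %GC = 13/19 × 100 = 68.421%
Salt term: 16.6 × (-1.229) = -20.401
GC term: 0.41 × 68.421 = 28.053; length term: −675/19 = −35.526
Tm = 81.5 + (-20.401) + 28.053 − 35.526 = 53.626 → 53.6°C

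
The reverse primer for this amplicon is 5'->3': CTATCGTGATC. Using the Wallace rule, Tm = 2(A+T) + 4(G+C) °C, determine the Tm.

Counting bases: C=3, T=4, G=2, A=2
AT pairs contribute 6, GC pairs contribute 5.
Tm = 4·5 + 2·6 = 20 + 12 = 32°C

32°C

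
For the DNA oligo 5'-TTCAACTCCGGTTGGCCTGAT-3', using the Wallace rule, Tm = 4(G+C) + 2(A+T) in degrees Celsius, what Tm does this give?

64°C

Base counts: A=3, C=6, G=5, T=7
A+T = 10, G+C = 11
Tm = 2×10 + 4×11 = 64°C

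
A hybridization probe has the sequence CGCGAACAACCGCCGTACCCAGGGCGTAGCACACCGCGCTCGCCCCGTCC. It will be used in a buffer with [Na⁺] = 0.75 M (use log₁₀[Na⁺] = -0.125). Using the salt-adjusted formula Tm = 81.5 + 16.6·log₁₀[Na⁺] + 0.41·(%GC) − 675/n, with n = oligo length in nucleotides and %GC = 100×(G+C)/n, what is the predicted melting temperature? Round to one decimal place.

Length n = 50. Scanning the sequence gives T=4, C=24, A=9, G=13.
G+C = 37, so %GC = 37/50 × 100 = 74%
Salt term: 16.6 × (-0.125) = -2.075
GC term: 0.41 × 74 = 30.34; length term: −675/50 = −13.5
Tm = 81.5 + (-2.075) + 30.34 − 13.5 = 96.265 → 96.3°C

96.3°C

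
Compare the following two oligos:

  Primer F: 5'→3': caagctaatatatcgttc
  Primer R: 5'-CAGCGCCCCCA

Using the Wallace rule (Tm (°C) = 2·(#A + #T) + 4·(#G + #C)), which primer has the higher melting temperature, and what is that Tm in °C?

Primer F: A+T=12, G+C=6 → Tm = 2(12)+4(6) = 48°C
Primer R: A+T=2, G+C=9 → Tm = 2(2)+4(9) = 40°C
48°C vs 40°C → primer F is higher.

Primer F, 48°C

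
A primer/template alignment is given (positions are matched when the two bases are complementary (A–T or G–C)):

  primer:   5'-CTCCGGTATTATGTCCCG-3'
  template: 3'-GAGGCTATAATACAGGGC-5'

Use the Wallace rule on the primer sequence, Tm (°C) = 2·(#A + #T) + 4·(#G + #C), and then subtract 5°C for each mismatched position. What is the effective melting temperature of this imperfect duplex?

Primer base counts: A=2, T=6, G=4, C=6 → A+T=8, G+C=10
Perfect-match Tm = 2(8) + 4(10) = 16 + 40 = 56°C
Mismatches (positions where the bases are not complementary): 1 (at position 6)
Effective Tm = 56 − 1×5 = 56 − 5 = 51°C

51°C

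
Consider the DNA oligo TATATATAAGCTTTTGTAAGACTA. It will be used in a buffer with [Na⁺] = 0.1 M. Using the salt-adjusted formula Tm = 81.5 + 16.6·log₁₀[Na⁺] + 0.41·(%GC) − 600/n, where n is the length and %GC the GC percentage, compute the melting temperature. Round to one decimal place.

48.4°C

Length n = 24. Counting bases: C=2, T=10, A=9, G=3
G+C = 5, so %GC = 5/24 × 100 = 20.833%
Salt term: 16.6 × (-1) = -16.6
GC term: 0.41 × 20.833 = 8.542; length term: −600/24 = −25
Tm = 81.5 + (-16.6) + 8.542 − 25 = 48.442 → 48.4°C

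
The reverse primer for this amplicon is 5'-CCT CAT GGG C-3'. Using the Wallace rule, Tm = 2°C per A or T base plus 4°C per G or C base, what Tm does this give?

Counting bases: A=1, T=2, C=4, G=3
A+T = 3, G+C = 7
Tm = 2×3 + 4×7 = 34°C

34°C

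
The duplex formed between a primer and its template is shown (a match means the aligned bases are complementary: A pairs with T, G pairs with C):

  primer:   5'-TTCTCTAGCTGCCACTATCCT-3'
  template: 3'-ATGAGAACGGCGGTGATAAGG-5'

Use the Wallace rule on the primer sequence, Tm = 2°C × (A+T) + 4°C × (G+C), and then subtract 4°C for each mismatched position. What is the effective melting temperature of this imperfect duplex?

Primer base counts: A=3, T=8, G=2, C=8 → A+T=11, G+C=10
Perfect-match Tm = 2(11) + 4(10) = 22 + 40 = 62°C
Mismatches (positions where the bases are not complementary): 5 (at positions 2, 7, 10, 19, 21)
Effective Tm = 62 − 5×4 = 62 − 20 = 42°C

42°C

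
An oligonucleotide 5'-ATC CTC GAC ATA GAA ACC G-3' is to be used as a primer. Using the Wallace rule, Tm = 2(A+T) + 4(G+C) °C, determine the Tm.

Scanning the sequence gives C=6, T=3, G=3, A=7.
AT pairs contribute 10, GC pairs contribute 9.
Tm = 2(10) + 4(9) = 20 + 36 = 56°C

56°C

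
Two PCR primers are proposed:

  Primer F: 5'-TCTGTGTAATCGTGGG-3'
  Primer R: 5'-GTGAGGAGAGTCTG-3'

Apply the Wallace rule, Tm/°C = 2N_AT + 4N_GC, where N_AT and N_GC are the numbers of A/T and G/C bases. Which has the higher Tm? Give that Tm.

Primer F, 48°C

Primer F: A+T=8, G+C=8 → Tm = 2(8)+4(8) = 48°C
Primer R: A+T=6, G+C=8 → Tm = 2(6)+4(8) = 44°C
48°C vs 44°C → primer F is higher.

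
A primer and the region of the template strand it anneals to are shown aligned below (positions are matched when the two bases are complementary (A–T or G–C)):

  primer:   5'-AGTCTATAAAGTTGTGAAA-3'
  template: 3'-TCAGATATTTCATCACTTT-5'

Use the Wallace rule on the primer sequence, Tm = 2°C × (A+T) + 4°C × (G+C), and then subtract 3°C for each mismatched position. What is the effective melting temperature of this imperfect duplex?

Primer base counts: A=8, T=6, G=4, C=1 → A+T=14, G+C=5
Perfect-match Tm = 2(14) + 4(5) = 28 + 20 = 48°C
Mismatches (positions where the bases are not complementary): 1 (at position 13)
Effective Tm = 48 − 1×3 = 48 − 3 = 45°C

45°C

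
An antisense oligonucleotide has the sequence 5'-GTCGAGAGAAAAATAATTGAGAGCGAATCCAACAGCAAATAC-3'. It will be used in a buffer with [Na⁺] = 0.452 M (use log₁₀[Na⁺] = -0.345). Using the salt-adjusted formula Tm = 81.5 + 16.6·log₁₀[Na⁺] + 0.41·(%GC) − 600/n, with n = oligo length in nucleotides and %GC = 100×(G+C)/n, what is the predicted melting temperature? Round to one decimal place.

77.1°C

Length n = 42. A=20, G=9, T=6, C=7
G+C = 16, so %GC = 16/42 × 100 = 38.095%
Salt term: 16.6 × (-0.345) = -5.727
GC term: 0.41 × 38.095 = 15.619; length term: −600/42 = −14.286
Tm = 81.5 + (-5.727) + 15.619 − 14.286 = 77.106 → 77.1°C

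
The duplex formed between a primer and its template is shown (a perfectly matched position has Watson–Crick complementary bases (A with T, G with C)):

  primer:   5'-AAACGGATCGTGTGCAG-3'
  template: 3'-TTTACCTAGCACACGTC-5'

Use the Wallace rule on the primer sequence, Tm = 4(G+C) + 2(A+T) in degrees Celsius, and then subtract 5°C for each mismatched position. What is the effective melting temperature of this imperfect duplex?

47°C

Primer base counts: A=5, T=3, G=6, C=3 → A+T=8, G+C=9
Perfect-match Tm = 2(8) + 4(9) = 16 + 36 = 52°C
Mismatches (positions where the bases are not complementary): 1 (at position 4)
Effective Tm = 52 − 1×5 = 52 − 5 = 47°C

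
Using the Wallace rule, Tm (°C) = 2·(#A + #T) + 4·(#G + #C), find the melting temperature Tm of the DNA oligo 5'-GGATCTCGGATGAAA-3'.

Base counts: A=5, C=2, G=5, T=3
So N_AT = 8 and N_GC = 7.
Tm = 2×8 + 4×7 = 44°C

44°C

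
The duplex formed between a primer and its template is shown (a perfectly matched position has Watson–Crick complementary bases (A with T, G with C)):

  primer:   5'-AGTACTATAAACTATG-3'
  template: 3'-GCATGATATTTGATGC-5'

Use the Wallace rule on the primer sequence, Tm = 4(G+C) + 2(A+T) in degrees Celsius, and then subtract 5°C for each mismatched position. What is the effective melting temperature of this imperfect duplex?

Primer base counts: A=7, T=5, G=2, C=2 → A+T=12, G+C=4
Perfect-match Tm = 2(12) + 4(4) = 24 + 16 = 40°C
Mismatches (positions where the bases are not complementary): 2 (at positions 1, 15)
Effective Tm = 40 − 2×5 = 40 − 10 = 30°C

30°C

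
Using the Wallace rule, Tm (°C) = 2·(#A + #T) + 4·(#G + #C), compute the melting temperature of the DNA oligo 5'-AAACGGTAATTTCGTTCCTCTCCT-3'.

68°C

Scanning the sequence gives T=9, A=5, C=7, G=3.
A+T = 14, G+C = 10
Tm = 2(14) + 4(10) = 28 + 40 = 68°C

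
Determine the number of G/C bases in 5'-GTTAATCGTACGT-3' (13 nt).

T=5, G=3, A=3, C=2
Total G or C: 3 + 2 = 5

5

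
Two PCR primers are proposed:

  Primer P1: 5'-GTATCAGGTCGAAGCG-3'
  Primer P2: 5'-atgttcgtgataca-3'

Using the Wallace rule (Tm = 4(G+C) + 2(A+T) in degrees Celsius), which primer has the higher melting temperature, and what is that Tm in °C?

Primer P1: A+T=7, G+C=9 → Tm = 2(7)+4(9) = 50°C
Primer P2: A+T=9, G+C=5 → Tm = 2(9)+4(5) = 38°C
50°C vs 38°C → primer P1 is higher.

Primer P1, 50°C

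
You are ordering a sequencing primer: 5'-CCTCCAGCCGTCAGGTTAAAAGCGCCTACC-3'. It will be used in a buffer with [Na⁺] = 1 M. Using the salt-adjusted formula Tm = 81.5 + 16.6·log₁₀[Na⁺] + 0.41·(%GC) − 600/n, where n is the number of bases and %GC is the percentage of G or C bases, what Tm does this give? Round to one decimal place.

86.1°C

Length n = 30. Counting bases: C=12, A=7, G=6, T=5
G+C = 18, so %GC = 18/30 × 100 = 60%
Salt term: 16.6 × (0) = 0
GC term: 0.41 × 60 = 24.6; length term: −600/30 = −20
Tm = 81.5 + (0) + 24.6 − 20 = 86.1 → 86.1°C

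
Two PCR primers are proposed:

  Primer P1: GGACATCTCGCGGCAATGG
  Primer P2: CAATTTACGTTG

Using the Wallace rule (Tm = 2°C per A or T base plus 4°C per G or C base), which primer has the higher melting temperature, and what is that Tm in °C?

Primer P1: A+T=7, G+C=12 → Tm = 2(7)+4(12) = 62°C
Primer P2: A+T=8, G+C=4 → Tm = 2(8)+4(4) = 32°C
62°C vs 32°C → primer P1 is higher.

Primer P1, 62°C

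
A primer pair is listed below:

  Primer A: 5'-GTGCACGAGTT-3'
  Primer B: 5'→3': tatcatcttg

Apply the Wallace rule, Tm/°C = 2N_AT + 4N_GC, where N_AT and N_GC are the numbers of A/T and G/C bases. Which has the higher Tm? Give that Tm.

Primer A: A+T=5, G+C=6 → Tm = 2(5)+4(6) = 34°C
Primer B: A+T=7, G+C=3 → Tm = 2(7)+4(3) = 26°C
34°C vs 26°C → primer A is higher.

Primer A, 34°C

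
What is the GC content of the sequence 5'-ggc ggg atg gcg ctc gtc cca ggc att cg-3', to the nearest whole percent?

72%

Counting bases: T=5, G=12, A=3, C=9
G+C = 12 + 9 = 21 out of 29 bases
%GC = 21/29 × 100 = 72.41% ≈ 72%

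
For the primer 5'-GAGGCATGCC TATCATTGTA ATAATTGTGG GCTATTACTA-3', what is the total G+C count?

15

Counting bases: C=6, G=9, T=14, A=11
G+C = 9 + 6 = 15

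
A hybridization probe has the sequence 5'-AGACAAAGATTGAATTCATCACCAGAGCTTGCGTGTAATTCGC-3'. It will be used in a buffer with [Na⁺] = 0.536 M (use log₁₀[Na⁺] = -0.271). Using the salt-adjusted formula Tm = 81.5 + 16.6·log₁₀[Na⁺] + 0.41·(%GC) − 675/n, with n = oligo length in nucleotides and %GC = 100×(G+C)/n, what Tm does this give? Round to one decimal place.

Length n = 43. Scanning the sequence gives A=14, C=9, T=11, G=9.
G+C = 18, so %GC = 18/43 × 100 = 41.86%
Salt term: 16.6 × (-0.271) = -4.499
GC term: 0.41 × 41.86 = 17.163; length term: −675/43 = −15.698
Tm = 81.5 + (-4.499) + 17.163 − 15.698 = 78.466 → 78.5°C

78.5°C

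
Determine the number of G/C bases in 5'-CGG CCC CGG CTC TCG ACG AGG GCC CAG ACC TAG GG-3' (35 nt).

A=5, G=13, C=14, T=3
G+C = 13 + 14 = 27

27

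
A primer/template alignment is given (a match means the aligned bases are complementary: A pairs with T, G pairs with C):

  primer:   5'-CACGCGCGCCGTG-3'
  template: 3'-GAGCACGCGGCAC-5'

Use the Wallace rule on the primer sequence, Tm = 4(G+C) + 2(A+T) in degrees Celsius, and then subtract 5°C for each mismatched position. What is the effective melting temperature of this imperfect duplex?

38°C

Primer base counts: A=1, T=1, G=5, C=6 → A+T=2, G+C=11
Perfect-match Tm = 2(2) + 4(11) = 4 + 44 = 48°C
Mismatches (positions where the bases are not complementary): 2 (at positions 2, 5)
Effective Tm = 48 − 2×5 = 48 − 10 = 38°C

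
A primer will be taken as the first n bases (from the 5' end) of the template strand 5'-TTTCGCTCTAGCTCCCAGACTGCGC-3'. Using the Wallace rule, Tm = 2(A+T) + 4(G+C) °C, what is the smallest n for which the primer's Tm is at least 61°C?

First 19 bases: TTTCGCTCTAGCTCCCAGA → Tm = 58°C (< 61°C)
First 20 bases: TTTCGCTCTAGCTCCCAGAC → Tm = 62°C (≥ 61°C)
Since every base adds ≥2°C, Tm only increases with n, so the threshold is first crossed at n = 20.

n = 20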